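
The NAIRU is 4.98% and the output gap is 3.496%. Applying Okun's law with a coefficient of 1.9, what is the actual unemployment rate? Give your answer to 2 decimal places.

From Okun's law, u - u* = -(output gap)/β = -(3.496)/1.9 = -1.84 points.
So u = 4.98 - 1.84 = 3.14%.

3.14%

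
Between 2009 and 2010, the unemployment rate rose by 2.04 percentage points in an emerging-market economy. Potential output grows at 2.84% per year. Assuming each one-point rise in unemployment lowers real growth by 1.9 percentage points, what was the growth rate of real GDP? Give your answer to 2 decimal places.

-1.04%

Growth-rate Okun's law: g_Y = g_Y* - β × Δu.
g_Y = 2.84 - 1.9 × (2.04) = 2.84 - 3.876 = -1.036%, i.e. -1.04% to 2 d.p.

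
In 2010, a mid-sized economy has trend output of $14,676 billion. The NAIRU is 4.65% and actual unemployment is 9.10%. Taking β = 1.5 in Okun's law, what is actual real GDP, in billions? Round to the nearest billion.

$13,696 billion

Unemployment gap = 9.1 - 4.65 = 4.45 points, so the output gap is -1.5 × 4.45 = -6.675%.
Actual GDP = 14676 × (1 - 6.675/100) = 14676 × 0.93325 ≈ 13696 billion.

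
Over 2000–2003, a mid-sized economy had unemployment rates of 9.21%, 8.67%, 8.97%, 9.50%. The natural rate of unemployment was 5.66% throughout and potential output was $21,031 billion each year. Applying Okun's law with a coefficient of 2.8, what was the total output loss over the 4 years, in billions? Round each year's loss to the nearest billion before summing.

$8,072 billion

Year 2000: gap = -2.8 × (9.21 - 5.66) = -9.94%, loss ≈ 21031 × 9.94/100 ≈ 2090.
Year 2001: gap = -2.8 × (8.67 - 5.66) = -8.428%, loss ≈ 21031 × 8.428/100 ≈ 1772.
Year 2002: gap = -2.8 × (8.97 - 5.66) = -9.268%, loss ≈ 21031 × 9.268/100 ≈ 1949.
Year 2003: gap = -2.8 × (9.5 - 5.66) = -10.752%, loss ≈ 21031 × 10.752/100 ≈ 2261.
Total lost output = 2090 + 1772 + 1949 + 2261 = 8072 billion.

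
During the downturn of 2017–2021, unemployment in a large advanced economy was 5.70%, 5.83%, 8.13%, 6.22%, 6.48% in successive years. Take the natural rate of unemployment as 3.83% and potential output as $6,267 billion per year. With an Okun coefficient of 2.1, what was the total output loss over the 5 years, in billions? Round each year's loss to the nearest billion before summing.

$1,739 billion

Year 2017: gap = -2.1 × (5.7 - 3.83) = -3.927%, loss ≈ 6267 × 3.927/100 ≈ 246.
Year 2018: gap = -2.1 × (5.83 - 3.83) = -4.2%, loss ≈ 6267 × 4.2/100 ≈ 263.
Year 2019: gap = -2.1 × (8.13 - 3.83) = -9.03%, loss ≈ 6267 × 9.03/100 ≈ 566.
Year 2020: gap = -2.1 × (6.22 - 3.83) = -5.019%, loss ≈ 6267 × 5.019/100 ≈ 315.
Year 2021: gap = -2.1 × (6.48 - 3.83) = -5.565%, loss ≈ 6267 × 5.565/100 ≈ 349.
Total lost output = 246 + 263 + 566 + 315 + 349 = 1739 billion.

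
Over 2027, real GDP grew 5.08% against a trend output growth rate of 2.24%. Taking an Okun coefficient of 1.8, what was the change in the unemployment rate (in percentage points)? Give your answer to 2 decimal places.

-1.58 percentage points

Growth-rate Okun's law: g_Y = g_Y* - β × Δu, so Δu = (g_Y* - g_Y)/β.
Δu = (2.24 - 5.08)/1.8 = -2.84/1.8 = -1.58 percentage points.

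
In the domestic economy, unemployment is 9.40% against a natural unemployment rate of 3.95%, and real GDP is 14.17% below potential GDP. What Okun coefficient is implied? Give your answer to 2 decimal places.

β ≈ 2.60

Okun's law: output gap = -β × (u - u*).
-14.17 = -β × (9.4 - 3.95) = -β × 5.45, so β = 14.17/5.45 = 2.60.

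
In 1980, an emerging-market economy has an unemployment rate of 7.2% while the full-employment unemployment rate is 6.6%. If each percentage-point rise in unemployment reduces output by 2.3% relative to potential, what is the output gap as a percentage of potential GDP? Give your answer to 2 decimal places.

-1.38%

The unemployment gap is 7.2 - 6.6 = 0.6 percentage points.
Okun's law gives an output gap of -2.3 × 0.6 = -1.38%, i.e. 1.38% below potential.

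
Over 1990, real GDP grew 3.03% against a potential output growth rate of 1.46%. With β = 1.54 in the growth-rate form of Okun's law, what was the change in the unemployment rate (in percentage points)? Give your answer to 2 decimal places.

Growth-rate Okun's law: g_Y = g_Y* - β × Δu, so Δu = (g_Y* - g_Y)/β.
Δu = (1.46 - 3.03)/1.54 = -1.57/1.54 = -1.02 percentage points.

-1.02 percentage points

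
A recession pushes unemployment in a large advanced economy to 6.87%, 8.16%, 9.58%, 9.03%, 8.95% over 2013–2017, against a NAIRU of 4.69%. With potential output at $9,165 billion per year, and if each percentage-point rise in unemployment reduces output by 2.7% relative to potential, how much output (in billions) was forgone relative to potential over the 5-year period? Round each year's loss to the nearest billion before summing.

$4,736 billion

Year 2013: gap = -2.7 × (6.87 - 4.69) = -5.886%, loss ≈ 9165 × 5.886/100 ≈ 539.
Year 2014: gap = -2.7 × (8.16 - 4.69) = -9.369%, loss ≈ 9165 × 9.369/100 ≈ 859.
Year 2015: gap = -2.7 × (9.58 - 4.69) = -13.203%, loss ≈ 9165 × 13.203/100 ≈ 1210.
Year 2016: gap = -2.7 × (9.03 - 4.69) = -11.718%, loss ≈ 9165 × 11.718/100 ≈ 1074.
Year 2017: gap = -2.7 × (8.95 - 4.69) = -11.502%, loss ≈ 9165 × 11.502/100 ≈ 1054.
Total lost output = 539 + 859 + 1210 + 1074 + 1054 = 4736 billion.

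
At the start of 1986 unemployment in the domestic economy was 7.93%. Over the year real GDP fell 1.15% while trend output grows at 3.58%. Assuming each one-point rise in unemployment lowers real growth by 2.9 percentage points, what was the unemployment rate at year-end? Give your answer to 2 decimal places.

Growth-rate Okun's law: g_Y = g_Y* - β × Δu, so Δu = (g_Y* - g_Y)/β.
Δu = (3.58 + 1.15)/2.9 = 4.73/2.9 = 1.63 percentage points.
Year-end unemployment = 7.93 + 1.63 = 9.56%.

9.56%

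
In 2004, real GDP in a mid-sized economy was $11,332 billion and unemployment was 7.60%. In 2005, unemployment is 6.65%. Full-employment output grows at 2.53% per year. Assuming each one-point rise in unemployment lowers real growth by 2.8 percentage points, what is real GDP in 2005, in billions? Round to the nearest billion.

Δu = 6.65 - 7.6 = -0.95 points.
Okun's law (growth form): g_Y = g_Y* - β × Δu = 2.53 - 2.8 × (-0.95) = 2.53 + 2.66 = 5.19%.
Real GDP in the next year = 11332 × (1 + 5.19/100) = 11332 × 1.0519 ≈ 11920 billion.

$11,920 billion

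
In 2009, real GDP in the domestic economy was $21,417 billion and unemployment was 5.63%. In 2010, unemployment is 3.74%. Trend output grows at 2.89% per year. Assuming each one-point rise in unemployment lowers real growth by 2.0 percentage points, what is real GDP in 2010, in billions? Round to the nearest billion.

$22,846 billion

Δu = 3.74 - 5.63 = -1.89 points.
Okun's law (growth form): g_Y = g_Y* - β × Δu = 2.89 - 2.0 × (-1.89) = 2.89 + 3.78 = 6.67%.
Real GDP in the next year = 21417 × (1 + 6.67/100) = 21417 × 1.0667 ≈ 22846 billion.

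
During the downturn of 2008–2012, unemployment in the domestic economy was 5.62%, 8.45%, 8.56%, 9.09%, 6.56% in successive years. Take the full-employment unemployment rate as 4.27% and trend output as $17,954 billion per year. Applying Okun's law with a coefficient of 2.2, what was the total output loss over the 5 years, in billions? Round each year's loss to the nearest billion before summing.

$6,687 billion

Year 2008: gap = -2.2 × (5.62 - 4.27) = -2.97%, loss ≈ 17954 × 2.97/100 ≈ 533.
Year 2009: gap = -2.2 × (8.45 - 4.27) = -9.196%, loss ≈ 17954 × 9.196/100 ≈ 1651.
Year 2010: gap = -2.2 × (8.56 - 4.27) = -9.438%, loss ≈ 17954 × 9.438/100 ≈ 1694.
Year 2011: gap = -2.2 × (9.09 - 4.27) = -10.604%, loss ≈ 17954 × 10.604/100 ≈ 1904.
Year 2012: gap = -2.2 × (6.56 - 4.27) = -5.038%, loss ≈ 17954 × 5.038/100 ≈ 905.
Total lost output = 533 + 1651 + 1694 + 1904 + 905 = 6687 billion.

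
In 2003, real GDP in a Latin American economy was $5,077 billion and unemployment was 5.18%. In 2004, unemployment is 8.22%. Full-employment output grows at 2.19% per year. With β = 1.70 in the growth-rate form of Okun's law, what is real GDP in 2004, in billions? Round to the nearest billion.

Δu = 8.22 - 5.18 = 3.04 points.
Okun's law (growth form): g_Y = g_Y* - β × Δu = 2.19 - 1.70 × (3.04) = 2.19 - 5.168 = -2.978%.
Real GDP in the next year = 5077 × (1 - 2.978/100) = 5077 × 0.97022 ≈ 4926 billion.

$4,926 billion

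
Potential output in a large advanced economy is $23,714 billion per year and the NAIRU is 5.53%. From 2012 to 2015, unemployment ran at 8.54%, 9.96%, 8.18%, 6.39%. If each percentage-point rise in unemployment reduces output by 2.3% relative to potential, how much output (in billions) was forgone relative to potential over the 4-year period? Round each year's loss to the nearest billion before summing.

$5,972 billion

Year 2012: gap = -2.3 × (8.54 - 5.53) = -6.923%, loss ≈ 23714 × 6.923/100 ≈ 1642.
Year 2013: gap = -2.3 × (9.96 - 5.53) = -10.189%, loss ≈ 23714 × 10.189/100 ≈ 2416.
Year 2014: gap = -2.3 × (8.18 - 5.53) = -6.095%, loss ≈ 23714 × 6.095/100 ≈ 1445.
Year 2015: gap = -2.3 × (6.39 - 5.53) = -1.978%, loss ≈ 23714 × 1.978/100 ≈ 469.
Total lost output = 1642 + 2416 + 1445 + 469 = 5972 billion.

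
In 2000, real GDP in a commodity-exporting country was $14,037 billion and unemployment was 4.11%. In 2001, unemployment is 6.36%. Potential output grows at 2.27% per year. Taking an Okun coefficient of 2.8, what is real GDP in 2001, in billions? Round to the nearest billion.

$13,471 billion

Δu = 6.36 - 4.11 = 2.25 points.
Okun's law (growth form): g_Y = g_Y* - β × Δu = 2.27 - 2.8 × (2.25) = 2.27 - 6.3 = -4.03%.
Real GDP in the next year = 14037 × (1 - 4.03/100) = 14037 × 0.9597 ≈ 13471 billion.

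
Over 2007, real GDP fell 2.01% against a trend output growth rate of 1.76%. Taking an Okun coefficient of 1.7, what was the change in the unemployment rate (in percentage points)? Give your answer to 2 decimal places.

Growth-rate Okun's law: g_Y = g_Y* - β × Δu, so Δu = (g_Y* - g_Y)/β.
Δu = (1.76 + 2.01)/1.7 = 3.77/1.7 = 2.22 percentage points.

2.22 percentage points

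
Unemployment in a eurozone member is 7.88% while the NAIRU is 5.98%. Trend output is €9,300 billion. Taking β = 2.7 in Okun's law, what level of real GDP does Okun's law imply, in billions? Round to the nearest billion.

Unemployment gap = 7.88 - 5.98 = 1.9 points, so the output gap is -2.7 × 1.9 = -5.13%.
Actual GDP = 9300 × (1 - 5.13/100) = 9300 × 0.9487 ≈ 8823 billion.

€8,823 billion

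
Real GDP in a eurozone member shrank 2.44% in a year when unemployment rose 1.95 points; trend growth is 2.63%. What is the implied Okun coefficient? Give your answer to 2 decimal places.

Growth form: g_Y = g_Y* - β × Δu, so β = (g_Y* - g_Y)/Δu.
β = (2.63 + 2.44)/1.95 = 5.07/1.95 = 2.60.

β ≈ 2.60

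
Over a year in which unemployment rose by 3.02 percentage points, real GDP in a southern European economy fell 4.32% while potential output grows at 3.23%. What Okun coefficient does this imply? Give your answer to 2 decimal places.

Growth form: g_Y = g_Y* - β × Δu, so β = (g_Y* - g_Y)/Δu.
β = (3.23 + 4.32)/3.02 = 7.55/3.02 = 2.50.

β ≈ 2.50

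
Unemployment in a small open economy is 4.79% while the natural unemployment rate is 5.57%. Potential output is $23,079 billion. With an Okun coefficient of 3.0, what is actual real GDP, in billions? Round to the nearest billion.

$23,619 billion

Unemployment gap = 4.79 - 5.57 = -0.78 points, so the output gap is -3 × (-0.78) = 2.34%.
Actual GDP = 23079 × (1 + 2.34/100) = 23079 × 1.0234 ≈ 23619 billion.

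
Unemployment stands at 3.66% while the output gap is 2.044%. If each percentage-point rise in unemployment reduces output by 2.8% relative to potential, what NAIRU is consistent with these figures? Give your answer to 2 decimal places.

From Okun's law, u - u* = -(output gap)/β = -(2.044)/2.8 = -0.73 points.
So u* = 3.66 + 0.73 = 4.39%.

4.39%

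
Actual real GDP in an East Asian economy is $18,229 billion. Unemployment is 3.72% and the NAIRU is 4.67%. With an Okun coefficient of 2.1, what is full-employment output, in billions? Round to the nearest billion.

$17,872 billion

Unemployment gap = 3.72 - 4.67 = -0.95 points, so output gap = -2.1 × (-0.95) = 1.995%.
Since Y = Y* × (1 + gap/100), Y* = 18229/1.01995 ≈ 17872 billion.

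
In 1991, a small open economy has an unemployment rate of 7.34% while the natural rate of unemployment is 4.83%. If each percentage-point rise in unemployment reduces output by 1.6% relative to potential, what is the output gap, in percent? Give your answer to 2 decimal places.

The unemployment gap is 7.34 - 4.83 = 2.51 percentage points.
Okun's law gives an output gap of -1.6 × 2.51 = -4.016%, i.e. 4.02% below potential.

-4.02%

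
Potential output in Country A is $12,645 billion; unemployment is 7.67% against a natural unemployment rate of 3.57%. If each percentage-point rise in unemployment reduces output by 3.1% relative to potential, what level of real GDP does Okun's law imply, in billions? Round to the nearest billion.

Unemployment gap = 7.67 - 3.57 = 4.1 points, so the output gap is -3.1 × 4.1 = -12.71%.
Actual GDP = 12645 × (1 - 12.71/100) = 12645 × 0.8729 ≈ 11038 billion.

$11,038 billion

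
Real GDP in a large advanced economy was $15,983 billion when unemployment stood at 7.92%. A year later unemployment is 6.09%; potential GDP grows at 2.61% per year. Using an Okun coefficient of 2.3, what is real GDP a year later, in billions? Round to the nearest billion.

$17,073 billion

Δu = 6.09 - 7.92 = -1.83 points.
Okun's law (growth form): g_Y = g_Y* - β × Δu = 2.61 - 2.3 × (-1.83) = 2.61 + 4.209 = 6.819%.
Real GDP in the next year = 15983 × (1 + 6.819/100) = 15983 × 1.06819 ≈ 17073 billion.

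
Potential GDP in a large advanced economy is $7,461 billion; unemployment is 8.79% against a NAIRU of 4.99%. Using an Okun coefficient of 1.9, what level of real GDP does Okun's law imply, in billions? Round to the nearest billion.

$6,922 billion

Unemployment gap = 8.79 - 4.99 = 3.8 points, so the output gap is -1.9 × 3.8 = -7.22%.
Actual GDP = 7461 × (1 - 7.22/100) = 7461 × 0.9278 ≈ 6922 billion.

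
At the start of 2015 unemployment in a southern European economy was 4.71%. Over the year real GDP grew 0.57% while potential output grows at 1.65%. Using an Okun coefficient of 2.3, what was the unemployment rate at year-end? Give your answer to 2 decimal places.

Growth-rate Okun's law: g_Y = g_Y* - β × Δu, so Δu = (g_Y* - g_Y)/β.
Δu = (1.65 - 0.57)/2.3 = 1.08/2.3 = 0.47 percentage points.
Year-end unemployment = 4.71 + 0.47 = 5.18%.

5.18%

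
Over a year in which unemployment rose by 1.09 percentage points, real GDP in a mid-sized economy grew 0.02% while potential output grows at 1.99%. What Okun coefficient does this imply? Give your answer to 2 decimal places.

β ≈ 1.81

Growth form: g_Y = g_Y* - β × Δu, so β = (g_Y* - g_Y)/Δu.
β = (1.99 - 0.02)/1.09 = 1.97/1.09 = 1.81.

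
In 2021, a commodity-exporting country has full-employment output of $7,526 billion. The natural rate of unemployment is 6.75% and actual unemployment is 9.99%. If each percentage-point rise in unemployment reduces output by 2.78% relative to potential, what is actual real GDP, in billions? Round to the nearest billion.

Unemployment gap = 9.99 - 6.75 = 3.24 points, so the output gap is -2.78 × 3.24 = -9.0072%.
Actual GDP = 7526 × (1 - 9.0072/100) = 7526 × 0.909928 ≈ 6848 billion.

$6,848 billion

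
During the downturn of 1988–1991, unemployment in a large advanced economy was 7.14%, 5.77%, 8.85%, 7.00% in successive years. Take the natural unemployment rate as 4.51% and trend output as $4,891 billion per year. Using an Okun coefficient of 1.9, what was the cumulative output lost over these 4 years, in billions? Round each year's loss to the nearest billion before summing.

$995 billion

Year 1988: gap = -1.9 × (7.14 - 4.51) = -4.997%, loss ≈ 4891 × 4.997/100 ≈ 244.
Year 1989: gap = -1.9 × (5.77 - 4.51) = -2.394%, loss ≈ 4891 × 2.394/100 ≈ 117.
Year 1990: gap = -1.9 × (8.85 - 4.51) = -8.246%, loss ≈ 4891 × 8.246/100 ≈ 403.
Year 1991: gap = -1.9 × (7 - 4.51) = -4.731%, loss ≈ 4891 × 4.731/100 ≈ 231.
Total lost output = 244 + 117 + 403 + 231 = 995 billion.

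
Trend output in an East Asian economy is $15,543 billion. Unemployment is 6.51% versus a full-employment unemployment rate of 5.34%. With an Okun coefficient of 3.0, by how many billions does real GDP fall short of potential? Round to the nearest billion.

Output gap = -3.0 × (6.51 - 5.34) = -3 × 1.17 = -3.51%.
Actual GDP ≈ 15543 × 0.9649 ≈ 14997 billion, so the shortfall is 15543 - 14997 = 546 billion.

$546 billion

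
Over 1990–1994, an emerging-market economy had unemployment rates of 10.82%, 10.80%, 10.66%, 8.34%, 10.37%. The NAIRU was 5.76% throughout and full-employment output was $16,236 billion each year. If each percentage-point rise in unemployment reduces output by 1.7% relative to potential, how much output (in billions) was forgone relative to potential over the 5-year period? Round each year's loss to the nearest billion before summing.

$6,124 billion

Year 1990: gap = -1.7 × (10.82 - 5.76) = -8.602%, loss ≈ 16236 × 8.602/100 ≈ 1397.
Year 1991: gap = -1.7 × (10.8 - 5.76) = -8.568%, loss ≈ 16236 × 8.568/100 ≈ 1391.
Year 1992: gap = -1.7 × (10.66 - 5.76) = -8.33%, loss ≈ 16236 × 8.33/100 ≈ 1352.
Year 1993: gap = -1.7 × (8.34 - 5.76) = -4.386%, loss ≈ 16236 × 4.386/100 ≈ 712.
Year 1994: gap = -1.7 × (10.37 - 5.76) = -7.837%, loss ≈ 16236 × 7.837/100 ≈ 1272.
Total lost output = 1397 + 1391 + 1352 + 712 + 1272 = 6124 billion.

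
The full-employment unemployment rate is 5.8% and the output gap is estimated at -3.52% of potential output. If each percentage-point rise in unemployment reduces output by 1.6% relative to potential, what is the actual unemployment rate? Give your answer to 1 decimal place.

From Okun's law, u - u* = -(output gap)/β = -(-3.52)/1.6 = 2.2 points.
So u = 5.8 + 2.2 = 8.0%.

8.0%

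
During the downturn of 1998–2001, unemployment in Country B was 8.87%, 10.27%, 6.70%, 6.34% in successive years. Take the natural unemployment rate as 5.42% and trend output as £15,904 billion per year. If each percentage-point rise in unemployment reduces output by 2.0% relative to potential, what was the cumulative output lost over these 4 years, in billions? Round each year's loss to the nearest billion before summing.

£3,340 billion

Year 1998: gap = -2.0 × (8.87 - 5.42) = -6.9%, loss ≈ 15904 × 6.9/100 ≈ 1097.
Year 1999: gap = -2.0 × (10.27 - 5.42) = -9.7%, loss ≈ 15904 × 9.7/100 ≈ 1543.
Year 2000: gap = -2.0 × (6.7 - 5.42) = -2.56%, loss ≈ 15904 × 2.56/100 ≈ 407.
Year 2001: gap = -2.0 × (6.34 - 5.42) = -1.84%, loss ≈ 15904 × 1.84/100 ≈ 293.
Total lost output = 1097 + 1543 + 407 + 293 = 3340 billion.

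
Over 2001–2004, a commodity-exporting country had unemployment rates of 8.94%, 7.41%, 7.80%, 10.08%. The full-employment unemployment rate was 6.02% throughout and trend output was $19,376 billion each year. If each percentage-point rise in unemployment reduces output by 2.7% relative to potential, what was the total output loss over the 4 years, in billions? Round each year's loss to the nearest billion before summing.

$5,310 billion

Year 2001: gap = -2.7 × (8.94 - 6.02) = -7.884%, loss ≈ 19376 × 7.884/100 ≈ 1528.
Year 2002: gap = -2.7 × (7.41 - 6.02) = -3.753%, loss ≈ 19376 × 3.753/100 ≈ 727.
Year 2003: gap = -2.7 × (7.8 - 6.02) = -4.806%, loss ≈ 19376 × 4.806/100 ≈ 931.
Year 2004: gap = -2.7 × (10.08 - 6.02) = -10.962%, loss ≈ 19376 × 10.962/100 ≈ 2124.
Total lost output = 1528 + 727 + 931 + 2124 = 5310 billion.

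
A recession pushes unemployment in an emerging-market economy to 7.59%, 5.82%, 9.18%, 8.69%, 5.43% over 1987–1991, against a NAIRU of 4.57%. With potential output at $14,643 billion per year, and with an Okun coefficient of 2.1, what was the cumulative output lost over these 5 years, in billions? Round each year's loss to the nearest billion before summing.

Year 1987: gap = -2.1 × (7.59 - 4.57) = -6.342%, loss ≈ 14643 × 6.342/100 ≈ 929.
Year 1988: gap = -2.1 × (5.82 - 4.57) = -2.625%, loss ≈ 14643 × 2.625/100 ≈ 384.
Year 1989: gap = -2.1 × (9.18 - 4.57) = -9.681%, loss ≈ 14643 × 9.681/100 ≈ 1418.
Year 1990: gap = -2.1 × (8.69 - 4.57) = -8.652%, loss ≈ 14643 × 8.652/100 ≈ 1267.
Year 1991: gap = -2.1 × (5.43 - 4.57) = -1.806%, loss ≈ 14643 × 1.806/100 ≈ 264.
Total lost output = 929 + 384 + 1418 + 1267 + 264 = 4262 billion.

$4,262 billion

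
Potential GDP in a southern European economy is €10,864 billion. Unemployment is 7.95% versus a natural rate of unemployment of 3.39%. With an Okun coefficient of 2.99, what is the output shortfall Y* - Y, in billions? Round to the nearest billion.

€1,481 billion

Output gap = -2.99 × (7.95 - 3.39) = -2.99 × 4.56 = -13.6344%.
Actual GDP ≈ 10864 × 0.863656 ≈ 9383 billion, so the shortfall is 10864 - 9383 = 1481 billion.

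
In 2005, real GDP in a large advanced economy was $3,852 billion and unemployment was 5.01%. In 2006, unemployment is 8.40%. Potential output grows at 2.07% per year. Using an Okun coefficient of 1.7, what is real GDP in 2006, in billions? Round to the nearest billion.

$3,710 billion

Δu = 8.4 - 5.01 = 3.39 points.
Okun's law (growth form): g_Y = g_Y* - β × Δu = 2.07 - 1.7 × (3.39) = 2.07 - 5.763 = -3.693%.
Real GDP in the next year = 3852 × (1 - 3.693/100) = 3852 × 0.96307 ≈ 3710 billion.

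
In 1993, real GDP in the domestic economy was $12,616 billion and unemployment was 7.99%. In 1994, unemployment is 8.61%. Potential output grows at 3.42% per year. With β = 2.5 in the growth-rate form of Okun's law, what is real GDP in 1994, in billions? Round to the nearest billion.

Δu = 8.61 - 7.99 = 0.62 points.
Okun's law (growth form): g_Y = g_Y* - β × Δu = 3.42 - 2.5 × (0.62) = 3.42 - 1.55 = 1.87%.
Real GDP in the next year = 12616 × (1 + 1.87/100) = 12616 × 1.0187 ≈ 12852 billion.

$12,852 billion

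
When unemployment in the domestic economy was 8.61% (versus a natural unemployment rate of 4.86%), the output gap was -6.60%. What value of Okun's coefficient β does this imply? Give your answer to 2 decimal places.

β ≈ 1.76

Okun's law: output gap = -β × (u - u*).
-6.60 = -β × (8.61 - 4.86) = -β × 3.75, so β = 6.6/3.75 = 1.76.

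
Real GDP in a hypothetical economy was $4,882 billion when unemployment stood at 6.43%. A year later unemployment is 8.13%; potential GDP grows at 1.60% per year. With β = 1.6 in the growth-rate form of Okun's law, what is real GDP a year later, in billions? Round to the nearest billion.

Δu = 8.13 - 6.43 = 1.7 points.
Okun's law (growth form): g_Y = g_Y* - β × Δu = 1.60 - 1.6 × (1.70) = 1.6 - 2.72 = -1.12%.
Real GDP in the next year = 4882 × (1 - 1.12/100) = 4882 × 0.9888 ≈ 4827 billion.

$4,827 billion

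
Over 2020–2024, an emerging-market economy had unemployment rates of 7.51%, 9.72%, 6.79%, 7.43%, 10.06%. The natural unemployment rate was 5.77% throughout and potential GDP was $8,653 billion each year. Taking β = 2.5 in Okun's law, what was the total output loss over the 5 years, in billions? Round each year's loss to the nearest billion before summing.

Year 2020: gap = -2.5 × (7.51 - 5.77) = -4.35%, loss ≈ 8653 × 4.35/100 ≈ 376.
Year 2021: gap = -2.5 × (9.72 - 5.77) = -9.875%, loss ≈ 8653 × 9.875/100 ≈ 854.
Year 2022: gap = -2.5 × (6.79 - 5.77) = -2.55%, loss ≈ 8653 × 2.55/100 ≈ 221.
Year 2023: gap = -2.5 × (7.43 - 5.77) = -4.15%, loss ≈ 8653 × 4.15/100 ≈ 359.
Year 2024: gap = -2.5 × (10.06 - 5.77) = -10.725%, loss ≈ 8653 × 10.725/100 ≈ 928.
Total lost output = 376 + 854 + 221 + 359 + 928 = 2738 billion.

$2,738 billion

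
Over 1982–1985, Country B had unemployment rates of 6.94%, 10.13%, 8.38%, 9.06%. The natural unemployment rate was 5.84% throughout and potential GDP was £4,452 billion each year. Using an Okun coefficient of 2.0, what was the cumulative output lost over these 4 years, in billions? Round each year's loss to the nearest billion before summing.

Year 1982: gap = -2.0 × (6.94 - 5.84) = -2.2%, loss ≈ 4452 × 2.2/100 ≈ 98.
Year 1983: gap = -2.0 × (10.13 - 5.84) = -8.58%, loss ≈ 4452 × 8.58/100 ≈ 382.
Year 1984: gap = -2.0 × (8.38 - 5.84) = -5.08%, loss ≈ 4452 × 5.08/100 ≈ 226.
Year 1985: gap = -2.0 × (9.06 - 5.84) = -6.44%, loss ≈ 4452 × 6.44/100 ≈ 287.
Total lost output = 98 + 382 + 226 + 287 = 993 billion.

£993 billion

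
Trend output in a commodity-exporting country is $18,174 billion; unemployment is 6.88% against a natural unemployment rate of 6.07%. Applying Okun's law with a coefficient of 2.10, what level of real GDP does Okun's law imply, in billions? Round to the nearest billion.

Unemployment gap = 6.88 - 6.07 = 0.81 points, so the output gap is -2.1 × 0.81 = -1.701%.
Actual GDP = 18174 × (1 - 1.701/100) = 18174 × 0.98299 ≈ 17865 billion.

$17,865 billion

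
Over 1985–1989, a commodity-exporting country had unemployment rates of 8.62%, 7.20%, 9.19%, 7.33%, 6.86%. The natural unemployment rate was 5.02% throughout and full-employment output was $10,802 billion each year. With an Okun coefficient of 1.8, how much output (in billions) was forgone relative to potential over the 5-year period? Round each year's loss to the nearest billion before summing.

$2,742 billion

Year 1985: gap = -1.8 × (8.62 - 5.02) = -6.48%, loss ≈ 10802 × 6.48/100 ≈ 700.
Year 1986: gap = -1.8 × (7.2 - 5.02) = -3.924%, loss ≈ 10802 × 3.924/100 ≈ 424.
Year 1987: gap = -1.8 × (9.19 - 5.02) = -7.506%, loss ≈ 10802 × 7.506/100 ≈ 811.
Year 1988: gap = -1.8 × (7.33 - 5.02) = -4.158%, loss ≈ 10802 × 4.158/100 ≈ 449.
Year 1989: gap = -1.8 × (6.86 - 5.02) = -3.312%, loss ≈ 10802 × 3.312/100 ≈ 358.
Total lost output = 700 + 424 + 811 + 449 + 358 = 2742 billion.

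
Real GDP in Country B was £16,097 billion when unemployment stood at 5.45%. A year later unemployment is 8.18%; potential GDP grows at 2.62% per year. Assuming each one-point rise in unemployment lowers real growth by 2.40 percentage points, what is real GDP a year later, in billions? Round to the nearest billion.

Δu = 8.18 - 5.45 = 2.73 points.
Okun's law (growth form): g_Y = g_Y* - β × Δu = 2.62 - 2.40 × (2.73) = 2.62 - 6.552 = -3.932%.
Real GDP in the next year = 16097 × (1 - 3.932/100) = 16097 × 0.96068 ≈ 15464 billion.

£15,464 billion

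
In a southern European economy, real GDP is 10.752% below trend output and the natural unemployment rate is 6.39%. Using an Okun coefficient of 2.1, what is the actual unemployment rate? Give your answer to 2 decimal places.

11.51%

From Okun's law, u - u* = -(output gap)/β = -(-10.752)/2.1 = 5.12 points.
So u = 6.39 + 5.12 = 11.51%.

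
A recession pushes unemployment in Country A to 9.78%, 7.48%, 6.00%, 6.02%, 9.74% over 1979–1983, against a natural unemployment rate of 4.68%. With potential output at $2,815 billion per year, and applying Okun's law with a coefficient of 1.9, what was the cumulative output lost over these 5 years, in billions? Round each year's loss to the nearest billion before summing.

$837 billion

Year 1979: gap = -1.9 × (9.78 - 4.68) = -9.69%, loss ≈ 2815 × 9.69/100 ≈ 273.
Year 1980: gap = -1.9 × (7.48 - 4.68) = -5.32%, loss ≈ 2815 × 5.32/100 ≈ 150.
Year 1981: gap = -1.9 × (6 - 4.68) = -2.508%, loss ≈ 2815 × 2.508/100 ≈ 71.
Year 1982: gap = -1.9 × (6.02 - 4.68) = -2.546%, loss ≈ 2815 × 2.546/100 ≈ 72.
Year 1983: gap = -1.9 × (9.74 - 4.68) = -9.614%, loss ≈ 2815 × 9.614/100 ≈ 271.
Total lost output = 273 + 150 + 71 + 72 + 271 = 837 billion.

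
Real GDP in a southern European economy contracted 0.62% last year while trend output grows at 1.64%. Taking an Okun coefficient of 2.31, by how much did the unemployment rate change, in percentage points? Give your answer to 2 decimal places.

Growth-rate Okun's law: g_Y = g_Y* - β × Δu, so Δu = (g_Y* - g_Y)/β.
Δu = (1.64 + 0.62)/2.31 = 2.26/2.31 = 0.98 percentage points.

0.98 percentage points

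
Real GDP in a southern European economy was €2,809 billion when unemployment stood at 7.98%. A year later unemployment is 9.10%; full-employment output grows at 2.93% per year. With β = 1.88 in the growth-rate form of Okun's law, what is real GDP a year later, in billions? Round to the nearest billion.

€2,832 billion

Δu = 9.1 - 7.98 = 1.12 points.
Okun's law (growth form): g_Y = g_Y* - β × Δu = 2.93 - 1.88 × (1.12) = 2.93 - 2.1056 = 0.8244%.
Real GDP in the next year = 2809 × (1 + 0.8244/100) = 2809 × 1.008244 ≈ 2832 billion.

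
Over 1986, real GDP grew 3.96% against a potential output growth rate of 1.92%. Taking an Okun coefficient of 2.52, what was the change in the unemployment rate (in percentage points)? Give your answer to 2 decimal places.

Growth-rate Okun's law: g_Y = g_Y* - β × Δu, so Δu = (g_Y* - g_Y)/β.
Δu = (1.92 - 3.96)/2.52 = -2.04/2.52 = -0.81 percentage points.

-0.81 percentage points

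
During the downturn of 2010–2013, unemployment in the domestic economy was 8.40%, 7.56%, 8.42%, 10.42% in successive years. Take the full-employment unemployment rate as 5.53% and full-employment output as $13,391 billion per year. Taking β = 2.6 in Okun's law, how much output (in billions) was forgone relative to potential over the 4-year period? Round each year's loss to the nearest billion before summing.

Year 2010: gap = -2.6 × (8.4 - 5.53) = -7.462%, loss ≈ 13391 × 7.462/100 ≈ 999.
Year 2011: gap = -2.6 × (7.56 - 5.53) = -5.278%, loss ≈ 13391 × 5.278/100 ≈ 707.
Year 2012: gap = -2.6 × (8.42 - 5.53) = -7.514%, loss ≈ 13391 × 7.514/100 ≈ 1006.
Year 2013: gap = -2.6 × (10.42 - 5.53) = -12.714%, loss ≈ 13391 × 12.714/100 ≈ 1703.
Total lost output = 999 + 707 + 1006 + 1703 = 4415 billion.

$4,415 billion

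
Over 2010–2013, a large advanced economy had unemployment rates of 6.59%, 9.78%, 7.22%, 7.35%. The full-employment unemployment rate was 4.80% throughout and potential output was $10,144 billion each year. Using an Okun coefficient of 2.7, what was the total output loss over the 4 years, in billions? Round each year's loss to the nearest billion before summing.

$3,215 billion

Year 2010: gap = -2.7 × (6.59 - 4.8) = -4.833%, loss ≈ 10144 × 4.833/100 ≈ 490.
Year 2011: gap = -2.7 × (9.78 - 4.8) = -13.446%, loss ≈ 10144 × 13.446/100 ≈ 1364.
Year 2012: gap = -2.7 × (7.22 - 4.8) = -6.534%, loss ≈ 10144 × 6.534/100 ≈ 663.
Year 2013: gap = -2.7 × (7.35 - 4.8) = -6.885%, loss ≈ 10144 × 6.885/100 ≈ 698.
Total lost output = 490 + 1364 + 663 + 698 = 3215 billion.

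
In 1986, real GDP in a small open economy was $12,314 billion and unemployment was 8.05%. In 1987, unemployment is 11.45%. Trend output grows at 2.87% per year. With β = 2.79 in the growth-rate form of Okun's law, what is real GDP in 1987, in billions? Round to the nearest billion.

Δu = 11.45 - 8.05 = 3.4 points.
Okun's law (growth form): g_Y = g_Y* - β × Δu = 2.87 - 2.79 × (3.40) = 2.87 - 9.486 = -6.616%.
Real GDP in the next year = 12314 × (1 - 6.616/100) = 12314 × 0.93384 ≈ 11499 billion.

$11,499 billion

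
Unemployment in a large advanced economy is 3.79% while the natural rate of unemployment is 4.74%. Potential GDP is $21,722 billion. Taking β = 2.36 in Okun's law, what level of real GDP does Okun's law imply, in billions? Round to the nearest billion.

$22,209 billion

Unemployment gap = 3.79 - 4.74 = -0.95 points, so the output gap is -2.36 × (-0.95) = 2.242%.
Actual GDP = 21722 × (1 + 2.242/100) = 21722 × 1.02242 ≈ 22209 billion.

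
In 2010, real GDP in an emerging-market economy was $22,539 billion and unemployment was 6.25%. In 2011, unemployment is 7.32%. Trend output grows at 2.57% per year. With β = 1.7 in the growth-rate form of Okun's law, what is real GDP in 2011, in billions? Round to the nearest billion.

$22,708 billion

Δu = 7.32 - 6.25 = 1.07 points.
Okun's law (growth form): g_Y = g_Y* - β × Δu = 2.57 - 1.7 × (1.07) = 2.57 - 1.819 = 0.751%.
Real GDP in the next year = 22539 × (1 + 0.751/100) = 22539 × 1.00751 ≈ 22708 billion.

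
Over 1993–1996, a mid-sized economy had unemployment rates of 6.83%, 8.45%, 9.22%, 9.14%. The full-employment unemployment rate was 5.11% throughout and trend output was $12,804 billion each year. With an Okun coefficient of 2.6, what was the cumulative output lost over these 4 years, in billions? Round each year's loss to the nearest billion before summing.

$4,395 billion

Year 1993: gap = -2.6 × (6.83 - 5.11) = -4.472%, loss ≈ 12804 × 4.472/100 ≈ 573.
Year 1994: gap = -2.6 × (8.45 - 5.11) = -8.684%, loss ≈ 12804 × 8.684/100 ≈ 1112.
Year 1995: gap = -2.6 × (9.22 - 5.11) = -10.686%, loss ≈ 12804 × 10.686/100 ≈ 1368.
Year 1996: gap = -2.6 × (9.14 - 5.11) = -10.478%, loss ≈ 12804 × 10.478/100 ≈ 1342.
Total lost output = 573 + 1112 + 1368 + 1342 = 4395 billion.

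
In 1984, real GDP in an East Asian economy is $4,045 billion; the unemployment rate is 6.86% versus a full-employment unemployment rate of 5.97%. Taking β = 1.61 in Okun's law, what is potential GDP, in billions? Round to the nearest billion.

$4,104 billion

Unemployment gap = 6.86 - 5.97 = 0.89 points, so output gap = -1.61 × 0.89 = -1.4329%.
Since Y = Y* × (1 + gap/100), Y* = 4045/0.985671 ≈ 4104 billion.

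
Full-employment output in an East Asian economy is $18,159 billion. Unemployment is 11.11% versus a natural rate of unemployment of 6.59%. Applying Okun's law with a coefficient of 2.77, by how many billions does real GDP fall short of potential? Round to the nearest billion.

Output gap = -2.77 × (11.11 - 6.59) = -2.77 × 4.52 = -12.5204%.
Actual GDP ≈ 18159 × 0.874796 ≈ 15885 billion, so the shortfall is 18159 - 15885 = 2274 billion.

$2,274 billion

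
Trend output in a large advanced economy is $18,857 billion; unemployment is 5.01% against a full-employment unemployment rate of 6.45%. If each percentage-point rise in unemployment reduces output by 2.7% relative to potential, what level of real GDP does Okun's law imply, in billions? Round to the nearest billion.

Unemployment gap = 5.01 - 6.45 = -1.44 points, so the output gap is -2.7 × (-1.44) = 3.888%.
Actual GDP = 18857 × (1 + 3.888/100) = 18857 × 1.03888 ≈ 19590 billion.

$19,590 billion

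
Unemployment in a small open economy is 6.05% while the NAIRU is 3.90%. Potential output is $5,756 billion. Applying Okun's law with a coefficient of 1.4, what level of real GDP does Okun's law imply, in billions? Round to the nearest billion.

$5,583 billion

Unemployment gap = 6.05 - 3.9 = 2.15 points, so the output gap is -1.4 × 2.15 = -3.01%.
Actual GDP = 5756 × (1 - 3.01/100) = 5756 × 0.9699 ≈ 5583 billion.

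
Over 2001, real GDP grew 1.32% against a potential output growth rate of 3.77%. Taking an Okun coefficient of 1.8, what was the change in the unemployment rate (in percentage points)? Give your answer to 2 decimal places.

Growth-rate Okun's law: g_Y = g_Y* - β × Δu, so Δu = (g_Y* - g_Y)/β.
Δu = (3.77 - 1.32)/1.8 = 2.45/1.8 = 1.36 percentage points.

1.36 percentage points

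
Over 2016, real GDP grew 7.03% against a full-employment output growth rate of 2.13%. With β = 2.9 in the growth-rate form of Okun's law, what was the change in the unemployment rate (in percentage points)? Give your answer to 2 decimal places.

-1.69 percentage points

Growth-rate Okun's law: g_Y = g_Y* - β × Δu, so Δu = (g_Y* - g_Y)/β.
Δu = (2.13 - 7.03)/2.9 = -4.9/2.9 = -1.69 percentage points.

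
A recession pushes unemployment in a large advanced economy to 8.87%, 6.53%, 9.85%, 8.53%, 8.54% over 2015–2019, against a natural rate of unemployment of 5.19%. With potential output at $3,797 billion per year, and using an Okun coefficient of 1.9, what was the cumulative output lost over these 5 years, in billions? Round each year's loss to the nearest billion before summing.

$1,181 billion

Year 2015: gap = -1.9 × (8.87 - 5.19) = -6.992%, loss ≈ 3797 × 6.992/100 ≈ 265.
Year 2016: gap = -1.9 × (6.53 - 5.19) = -2.546%, loss ≈ 3797 × 2.546/100 ≈ 97.
Year 2017: gap = -1.9 × (9.85 - 5.19) = -8.854%, loss ≈ 3797 × 8.854/100 ≈ 336.
Year 2018: gap = -1.9 × (8.53 - 5.19) = -6.346%, loss ≈ 3797 × 6.346/100 ≈ 241.
Year 2019: gap = -1.9 × (8.54 - 5.19) = -6.365%, loss ≈ 3797 × 6.365/100 ≈ 242.
Total lost output = 265 + 97 + 336 + 241 + 242 = 1181 billion.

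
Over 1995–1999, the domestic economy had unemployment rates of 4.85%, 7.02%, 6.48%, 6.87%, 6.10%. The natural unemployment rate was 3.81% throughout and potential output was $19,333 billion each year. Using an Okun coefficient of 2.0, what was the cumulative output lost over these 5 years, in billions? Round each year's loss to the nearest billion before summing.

Year 1995: gap = -2.0 × (4.85 - 3.81) = -2.08%, loss ≈ 19333 × 2.08/100 ≈ 402.
Year 1996: gap = -2.0 × (7.02 - 3.81) = -6.42%, loss ≈ 19333 × 6.42/100 ≈ 1241.
Year 1997: gap = -2.0 × (6.48 - 3.81) = -5.34%, loss ≈ 19333 × 5.34/100 ≈ 1032.
Year 1998: gap = -2.0 × (6.87 - 3.81) = -6.12%, loss ≈ 19333 × 6.12/100 ≈ 1183.
Year 1999: gap = -2.0 × (6.1 - 3.81) = -4.58%, loss ≈ 19333 × 4.58/100 ≈ 885.
Total lost output = 402 + 1241 + 1032 + 1183 + 885 = 4743 billion.

$4,743 billion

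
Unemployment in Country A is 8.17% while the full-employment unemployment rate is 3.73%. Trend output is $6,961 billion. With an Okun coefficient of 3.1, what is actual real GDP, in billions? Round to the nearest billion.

$6,003 billion

Unemployment gap = 8.17 - 3.73 = 4.44 points, so the output gap is -3.1 × 4.44 = -13.764%.
Actual GDP = 6961 × (1 - 13.764/100) = 6961 × 0.86236 ≈ 6003 billion.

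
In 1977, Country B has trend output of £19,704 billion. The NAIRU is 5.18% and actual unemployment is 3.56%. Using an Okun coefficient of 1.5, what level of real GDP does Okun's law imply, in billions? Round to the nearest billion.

£20,183 billion

Unemployment gap = 3.56 - 5.18 = -1.62 points, so the output gap is -1.5 × (-1.62) = 2.43%.
Actual GDP = 19704 × (1 + 2.43/100) = 19704 × 1.0243 ≈ 20183 billion.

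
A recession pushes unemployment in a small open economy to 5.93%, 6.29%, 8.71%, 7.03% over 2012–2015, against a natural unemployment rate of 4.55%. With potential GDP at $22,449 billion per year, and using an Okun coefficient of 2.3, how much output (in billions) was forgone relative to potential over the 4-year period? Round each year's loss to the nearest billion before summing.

Year 2012: gap = -2.3 × (5.93 - 4.55) = -3.174%, loss ≈ 22449 × 3.174/100 ≈ 713.
Year 2013: gap = -2.3 × (6.29 - 4.55) = -4.002%, loss ≈ 22449 × 4.002/100 ≈ 898.
Year 2014: gap = -2.3 × (8.71 - 4.55) = -9.568%, loss ≈ 22449 × 9.568/100 ≈ 2148.
Year 2015: gap = -2.3 × (7.03 - 4.55) = -5.704%, loss ≈ 22449 × 5.704/100 ≈ 1280.
Total lost output = 713 + 898 + 2148 + 1280 = 5039 billion.

$5,039 billion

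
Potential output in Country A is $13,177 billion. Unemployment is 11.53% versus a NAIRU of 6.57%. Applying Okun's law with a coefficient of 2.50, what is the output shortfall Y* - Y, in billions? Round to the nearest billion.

$1,634 billion

Output gap = -2.50 × (11.53 - 6.57) = -2.5 × 4.96 = -12.4%.
Actual GDP ≈ 13177 × 0.876 ≈ 11543 billion, so the shortfall is 13177 - 11543 = 1634 billion.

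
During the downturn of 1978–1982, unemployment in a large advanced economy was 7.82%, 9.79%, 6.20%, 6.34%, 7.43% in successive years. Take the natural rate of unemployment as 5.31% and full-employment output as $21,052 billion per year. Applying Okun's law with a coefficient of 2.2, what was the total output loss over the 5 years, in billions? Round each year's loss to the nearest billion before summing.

$5,108 billion

Year 1978: gap = -2.2 × (7.82 - 5.31) = -5.522%, loss ≈ 21052 × 5.522/100 ≈ 1162.
Year 1979: gap = -2.2 × (9.79 - 5.31) = -9.856%, loss ≈ 21052 × 9.856/100 ≈ 2075.
Year 1980: gap = -2.2 × (6.2 - 5.31) = -1.958%, loss ≈ 21052 × 1.958/100 ≈ 412.
Year 1981: gap = -2.2 × (6.34 - 5.31) = -2.266%, loss ≈ 21052 × 2.266/100 ≈ 477.
Year 1982: gap = -2.2 × (7.43 - 5.31) = -4.664%, loss ≈ 21052 × 4.664/100 ≈ 982.
Total lost output = 1162 + 2075 + 412 + 477 + 982 = 5108 billion.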